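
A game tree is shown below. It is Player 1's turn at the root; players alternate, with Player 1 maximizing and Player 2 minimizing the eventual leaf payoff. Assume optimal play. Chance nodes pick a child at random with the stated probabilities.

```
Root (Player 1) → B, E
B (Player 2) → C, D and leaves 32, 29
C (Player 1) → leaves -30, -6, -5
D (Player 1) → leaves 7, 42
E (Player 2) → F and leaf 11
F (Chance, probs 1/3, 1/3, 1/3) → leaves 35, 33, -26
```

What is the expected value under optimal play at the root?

C (Player 1): max(-30, -6, -5) = -5
D (Player 1): max(7, 42) = 42
B (Player 2): min(-5, 42, 32, 29) = -5
F (Chance): 1/3·35 + 1/3·33 + 1/3·-26 = 14
E (Player 2): min(14, 11) = 11
Root (Player 1): max(-5, 11) = 11

11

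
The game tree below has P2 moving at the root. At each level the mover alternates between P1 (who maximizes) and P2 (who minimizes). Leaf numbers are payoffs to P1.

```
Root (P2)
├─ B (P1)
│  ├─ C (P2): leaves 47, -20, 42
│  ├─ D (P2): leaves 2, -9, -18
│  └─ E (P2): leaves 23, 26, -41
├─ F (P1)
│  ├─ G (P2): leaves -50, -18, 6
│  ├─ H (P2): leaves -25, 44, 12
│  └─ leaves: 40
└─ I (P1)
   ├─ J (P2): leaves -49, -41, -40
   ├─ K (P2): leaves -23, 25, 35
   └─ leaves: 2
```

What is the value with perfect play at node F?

G: min(-50, -18, 6) = -50
H: min(-25, 44, 12) = -25
F: max(-50, -25, 40) = 40

40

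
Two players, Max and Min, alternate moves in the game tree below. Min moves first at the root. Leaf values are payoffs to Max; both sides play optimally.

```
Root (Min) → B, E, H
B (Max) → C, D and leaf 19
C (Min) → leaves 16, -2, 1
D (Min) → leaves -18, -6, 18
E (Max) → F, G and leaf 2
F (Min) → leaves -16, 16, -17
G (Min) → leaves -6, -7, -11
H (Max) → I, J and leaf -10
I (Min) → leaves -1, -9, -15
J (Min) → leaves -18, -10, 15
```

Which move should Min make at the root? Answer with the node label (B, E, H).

H

C (Min): min(16, -2, 1) = -2
D (Min): min(-18, -6, 18) = -18
B (Max): max(-2, -18, 19) = 19
F (Min): min(-16, 16, -17) = -17
G (Min): min(-6, -7, -11) = -11
E (Max): max(-17, -11, 2) = 2
I (Min): min(-1, -9, -15) = -15
J (Min): min(-18, -10, 15) = -18
H (Max): max(-15, -18, -10) = -10
Root (Min): min(19, 2, -10) = -10
Min picks the child with the lowest value: H (value -10).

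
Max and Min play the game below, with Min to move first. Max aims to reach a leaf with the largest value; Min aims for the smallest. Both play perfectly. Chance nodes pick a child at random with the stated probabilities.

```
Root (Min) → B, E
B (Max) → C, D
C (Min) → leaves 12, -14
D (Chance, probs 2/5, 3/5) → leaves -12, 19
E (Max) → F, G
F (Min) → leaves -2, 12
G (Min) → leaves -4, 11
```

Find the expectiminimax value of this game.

-2

C (Min): min(12, -14) = -14
D (Chance): 2/5·-12 + 3/5·19 = 6.6
B (Max): max(-14, 6.6) = 6.6
F (Min): min(-2, 12) = -2
G (Min): min(-4, 11) = -4
E (Max): max(-2, -4) = -2
Root (Min): min(6.6, -2) = -2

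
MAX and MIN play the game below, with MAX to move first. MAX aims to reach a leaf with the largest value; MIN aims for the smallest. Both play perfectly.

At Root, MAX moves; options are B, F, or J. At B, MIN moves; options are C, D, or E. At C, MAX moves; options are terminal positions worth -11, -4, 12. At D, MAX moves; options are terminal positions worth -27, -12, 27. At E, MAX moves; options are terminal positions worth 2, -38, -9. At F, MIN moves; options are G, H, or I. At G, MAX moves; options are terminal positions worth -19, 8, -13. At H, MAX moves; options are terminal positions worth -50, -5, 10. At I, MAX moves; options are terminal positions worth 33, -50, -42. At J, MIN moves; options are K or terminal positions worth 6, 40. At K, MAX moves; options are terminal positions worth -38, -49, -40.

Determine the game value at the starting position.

8

C (MAX): max(-11, -4, 12) = 12
D (MAX): max(-27, -12, 27) = 27
E (MAX): max(2, -38, -9) = 2
B (MIN): min(12, 27, 2) = 2
G (MAX): max(-19, 8, -13) = 8
H (MAX): max(-50, -5, 10) = 10
I (MAX): max(33, -50, -42) = 33
F (MIN): min(8, 10, 33) = 8
K (MAX): max(-38, -49, -40) = -38
J (MIN): min(-38, 6, 40) = -38
Root (MAX): max(2, 8, -38) = 8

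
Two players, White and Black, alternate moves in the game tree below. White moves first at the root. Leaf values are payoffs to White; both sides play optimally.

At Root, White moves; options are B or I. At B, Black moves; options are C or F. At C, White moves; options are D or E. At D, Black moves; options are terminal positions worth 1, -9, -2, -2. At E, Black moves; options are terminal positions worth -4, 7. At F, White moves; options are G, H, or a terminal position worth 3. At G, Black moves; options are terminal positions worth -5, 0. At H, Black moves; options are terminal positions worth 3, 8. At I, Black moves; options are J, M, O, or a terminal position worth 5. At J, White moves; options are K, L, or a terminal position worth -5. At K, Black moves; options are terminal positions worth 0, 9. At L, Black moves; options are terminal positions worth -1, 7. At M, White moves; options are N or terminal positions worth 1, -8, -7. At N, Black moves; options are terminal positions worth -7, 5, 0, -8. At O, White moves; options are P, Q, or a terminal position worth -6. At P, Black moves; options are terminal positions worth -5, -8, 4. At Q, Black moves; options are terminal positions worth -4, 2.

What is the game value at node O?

-4

P: min(-5, -8, 4) = -8
Q: min(-4, 2) = -4
O: max(-8, -4, -6) = -4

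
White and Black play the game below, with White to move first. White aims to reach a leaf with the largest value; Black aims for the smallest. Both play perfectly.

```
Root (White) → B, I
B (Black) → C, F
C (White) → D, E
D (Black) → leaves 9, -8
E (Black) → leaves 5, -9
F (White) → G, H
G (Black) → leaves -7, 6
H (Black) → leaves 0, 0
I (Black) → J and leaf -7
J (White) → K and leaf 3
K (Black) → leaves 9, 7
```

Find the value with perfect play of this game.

D (Black): min(9, -8) = -8
E (Black): min(5, -9) = -9
C (White): max(-8, -9) = -8
G (Black): min(-7, 6) = -7
H (Black): min(0, 0) = 0
F (White): max(-7, 0) = 0
B (Black): min(-8, 0) = -8
K (Black): min(9, 7) = 7
J (White): max(7, 3) = 7
I (Black): min(7, -7) = -7
Root (White): max(-8, -7) = -7

-7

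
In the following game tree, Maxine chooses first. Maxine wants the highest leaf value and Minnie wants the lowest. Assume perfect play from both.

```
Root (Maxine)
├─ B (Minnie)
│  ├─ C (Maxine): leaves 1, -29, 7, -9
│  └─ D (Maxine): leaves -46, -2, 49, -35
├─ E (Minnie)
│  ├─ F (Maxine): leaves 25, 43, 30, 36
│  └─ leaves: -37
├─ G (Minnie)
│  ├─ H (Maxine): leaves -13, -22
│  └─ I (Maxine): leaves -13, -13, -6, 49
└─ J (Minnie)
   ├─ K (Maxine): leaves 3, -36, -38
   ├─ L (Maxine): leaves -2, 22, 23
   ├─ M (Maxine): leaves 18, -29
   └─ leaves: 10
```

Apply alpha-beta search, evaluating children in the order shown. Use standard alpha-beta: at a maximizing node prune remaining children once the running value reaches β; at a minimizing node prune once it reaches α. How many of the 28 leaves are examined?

C [α=-∞,β=+∞]: v=7
D [α=-∞,β=7]: v=49 after child 3 ≥ β → β-cutoff, skip 1
B [α=-∞,β=+∞]: v=7
F [α=7,β=+∞]: v=43
E [α=7,β=+∞]: v=-37
H [α=7,β=+∞]: v=-13
G [α=7,β=+∞]: v=-13 after child 1 ≤ α → α-cutoff, skip 1
K [α=7,β=+∞]: v=3
J [α=7,β=+∞]: v=3 after child 1 ≤ α → α-cutoff, skip 3
Root [α=-∞,β=+∞]: v=7
Leaves evaluated: 17 of 28.

17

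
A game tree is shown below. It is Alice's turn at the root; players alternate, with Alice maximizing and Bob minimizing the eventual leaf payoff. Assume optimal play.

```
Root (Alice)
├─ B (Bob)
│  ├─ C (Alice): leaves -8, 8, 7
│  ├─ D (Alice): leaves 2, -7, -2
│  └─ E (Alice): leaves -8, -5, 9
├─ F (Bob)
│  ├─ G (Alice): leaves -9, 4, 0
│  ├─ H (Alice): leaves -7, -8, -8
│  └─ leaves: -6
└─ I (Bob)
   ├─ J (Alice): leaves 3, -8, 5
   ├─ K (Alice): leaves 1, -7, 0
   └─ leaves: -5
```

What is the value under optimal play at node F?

G: max(-9, 4, 0) = 4
H: max(-7, -8, -8) = -7
F: min(4, -7, -6) = -7

-7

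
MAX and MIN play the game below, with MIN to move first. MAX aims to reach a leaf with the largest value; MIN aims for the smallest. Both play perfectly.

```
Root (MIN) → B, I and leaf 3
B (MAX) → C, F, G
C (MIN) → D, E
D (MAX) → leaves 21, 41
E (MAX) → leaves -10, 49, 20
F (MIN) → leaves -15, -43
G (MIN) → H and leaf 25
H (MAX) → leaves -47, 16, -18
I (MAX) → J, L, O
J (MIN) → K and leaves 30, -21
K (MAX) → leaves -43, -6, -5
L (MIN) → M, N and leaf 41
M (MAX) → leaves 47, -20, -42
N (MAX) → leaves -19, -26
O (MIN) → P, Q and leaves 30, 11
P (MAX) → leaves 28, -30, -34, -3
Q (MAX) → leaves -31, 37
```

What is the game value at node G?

H: max(-47, 16, -18) = 16
G: min(16, 25) = 16

16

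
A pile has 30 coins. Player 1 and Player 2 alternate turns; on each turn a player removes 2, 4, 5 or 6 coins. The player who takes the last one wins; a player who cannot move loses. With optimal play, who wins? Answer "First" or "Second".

Compute winning (W) and losing (L) positions by backward induction:
i:   0  1  2  3  4  5  6  7  8  9 10 11 12 13 14 15 16 17 18 19 20 21 22 23 24 25 26 27 28 29 30
     L  L  W  W  W  W  W  W  L  L  W  W  W  W  W  W  L  L  W  W  W  W  W  W  L  L  W  W  W  W  W
Position 30 is W, so the first player wins.

First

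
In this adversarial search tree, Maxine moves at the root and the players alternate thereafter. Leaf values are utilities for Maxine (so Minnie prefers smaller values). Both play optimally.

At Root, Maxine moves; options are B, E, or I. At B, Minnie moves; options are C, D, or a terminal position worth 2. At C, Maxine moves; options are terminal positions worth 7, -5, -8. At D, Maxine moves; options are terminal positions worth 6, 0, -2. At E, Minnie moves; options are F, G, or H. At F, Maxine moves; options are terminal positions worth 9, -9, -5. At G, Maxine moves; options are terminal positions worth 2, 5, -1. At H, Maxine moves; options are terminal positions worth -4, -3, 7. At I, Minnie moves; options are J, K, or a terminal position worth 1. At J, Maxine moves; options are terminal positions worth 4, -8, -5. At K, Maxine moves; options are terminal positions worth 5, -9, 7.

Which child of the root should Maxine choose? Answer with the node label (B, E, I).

E

C (Maxine): max(7, -5, -8) = 7
D (Maxine): max(6, 0, -2) = 6
B (Minnie): min(7, 6, 2) = 2
F (Maxine): max(9, -9, -5) = 9
G (Maxine): max(2, 5, -1) = 5
H (Maxine): max(-4, -3, 7) = 7
E (Minnie): min(9, 5, 7) = 5
J (Maxine): max(4, -8, -5) = 4
K (Maxine): max(5, -9, 7) = 7
I (Minnie): min(4, 7, 1) = 1
Root (Maxine): max(2, 5, 1) = 5
Maxine picks the child with the highest value: E (value 5).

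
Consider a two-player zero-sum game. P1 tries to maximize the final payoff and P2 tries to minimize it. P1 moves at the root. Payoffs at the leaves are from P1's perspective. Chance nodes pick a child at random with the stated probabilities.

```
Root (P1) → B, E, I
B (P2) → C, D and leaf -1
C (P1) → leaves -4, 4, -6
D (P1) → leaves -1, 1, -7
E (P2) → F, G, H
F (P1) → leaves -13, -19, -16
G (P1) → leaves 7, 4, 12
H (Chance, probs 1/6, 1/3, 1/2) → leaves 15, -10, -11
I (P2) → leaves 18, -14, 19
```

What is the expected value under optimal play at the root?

C (P1): max(-4, 4, -6) = 4
D (P1): max(-1, 1, -7) = 1
B (P2): min(4, 1, -1) = -1
F (P1): max(-13, -19, -16) = -13
G (P1): max(7, 4, 12) = 12
H (Chance): 1/6·15 + 1/3·-10 + 1/2·-11 = -6.33
E (P2): min(-13, 12, -6.33) = -13
I (P2): min(18, -14, 19) = -14
Root (P1): max(-1, -13, -14) = -1

-1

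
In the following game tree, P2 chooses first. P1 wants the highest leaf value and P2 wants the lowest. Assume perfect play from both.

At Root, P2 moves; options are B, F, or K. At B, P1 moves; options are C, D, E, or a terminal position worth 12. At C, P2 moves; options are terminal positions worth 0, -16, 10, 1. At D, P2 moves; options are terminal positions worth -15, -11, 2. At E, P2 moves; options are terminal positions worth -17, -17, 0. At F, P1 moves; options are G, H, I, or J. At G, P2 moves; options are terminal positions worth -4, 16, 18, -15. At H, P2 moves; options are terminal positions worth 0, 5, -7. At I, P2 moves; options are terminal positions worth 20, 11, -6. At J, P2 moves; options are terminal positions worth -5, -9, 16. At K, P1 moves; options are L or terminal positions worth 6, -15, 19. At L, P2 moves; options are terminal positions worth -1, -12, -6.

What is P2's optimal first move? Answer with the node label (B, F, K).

C (P2): min(0, -16, 10, 1) = -16
D (P2): min(-15, -11, 2) = -15
E (P2): min(-17, -17, 0) = -17
B (P1): max(-16, -15, -17, 12) = 12
G (P2): min(-4, 16, 18, -15) = -15
H (P2): min(0, 5, -7) = -7
I (P2): min(20, 11, -6) = -6
J (P2): min(-5, -9, 16) = -9
F (P1): max(-15, -7, -6, -9) = -6
L (P2): min(-1, -12, -6) = -12
K (P1): max(-12, 6, -15, 19) = 19
Root (P2): min(12, -6, 19) = -6
P2 picks the child with the lowest value: F (value -6).

F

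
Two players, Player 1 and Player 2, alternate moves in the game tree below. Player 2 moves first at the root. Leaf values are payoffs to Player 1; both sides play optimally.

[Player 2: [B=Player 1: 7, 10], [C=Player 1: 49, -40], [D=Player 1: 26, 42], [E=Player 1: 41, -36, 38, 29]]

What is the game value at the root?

10

B (Player 1): max(7, 10) = 10
C (Player 1): max(49, -40) = 49
D (Player 1): max(26, 42) = 42
E (Player 1): max(41, -36, 38, 29) = 41
Root (Player 2): min(10, 49, 42, 41) = 10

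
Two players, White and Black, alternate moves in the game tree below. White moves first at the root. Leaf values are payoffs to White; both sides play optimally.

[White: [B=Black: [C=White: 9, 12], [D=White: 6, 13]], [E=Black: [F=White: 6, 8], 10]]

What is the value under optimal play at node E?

F: max(6, 8) = 8
E: min(8, 10) = 8

8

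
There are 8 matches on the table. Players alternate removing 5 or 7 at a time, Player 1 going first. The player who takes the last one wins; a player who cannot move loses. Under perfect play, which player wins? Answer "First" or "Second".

First

Compute winning (W) and losing (L) positions by backward induction:
i:   0  1  2  3  4  5  6  7  8
     L  L  L  L  L  W  W  W  W
Position 8 is W, so the first player wins.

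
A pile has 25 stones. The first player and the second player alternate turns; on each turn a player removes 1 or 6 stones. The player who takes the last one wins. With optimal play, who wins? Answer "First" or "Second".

Compute winning (W) and losing (L) positions by backward induction:
i:   0  1  2  3  4  5  6  7  8  9 10 11 12 13 14 15 16 17 18 19 20 21 22 23 24 25
     L  W  L  W  L  W  W  L  W  L  W  L  W  W  L  W  L  W  L  W  W  L  W  L  W  L
Position 25 is L, so the second player wins.

Second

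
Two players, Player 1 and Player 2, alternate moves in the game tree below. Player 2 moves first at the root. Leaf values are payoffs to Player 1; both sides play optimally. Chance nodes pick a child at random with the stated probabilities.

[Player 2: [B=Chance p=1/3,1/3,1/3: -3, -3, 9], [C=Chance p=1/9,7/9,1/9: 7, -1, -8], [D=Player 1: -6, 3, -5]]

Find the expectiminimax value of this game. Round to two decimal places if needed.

B (Chance): 1/3·-3 + 1/3·-3 + 1/3·9 = 1
C (Chance): 1/9·7 + 7/9·-1 + 1/9·-8 = -0.89
D (Player 1): max(-6, 3, -5) = 3
Root (Player 2): min(1, -0.89, 3) = -0.89

-0.89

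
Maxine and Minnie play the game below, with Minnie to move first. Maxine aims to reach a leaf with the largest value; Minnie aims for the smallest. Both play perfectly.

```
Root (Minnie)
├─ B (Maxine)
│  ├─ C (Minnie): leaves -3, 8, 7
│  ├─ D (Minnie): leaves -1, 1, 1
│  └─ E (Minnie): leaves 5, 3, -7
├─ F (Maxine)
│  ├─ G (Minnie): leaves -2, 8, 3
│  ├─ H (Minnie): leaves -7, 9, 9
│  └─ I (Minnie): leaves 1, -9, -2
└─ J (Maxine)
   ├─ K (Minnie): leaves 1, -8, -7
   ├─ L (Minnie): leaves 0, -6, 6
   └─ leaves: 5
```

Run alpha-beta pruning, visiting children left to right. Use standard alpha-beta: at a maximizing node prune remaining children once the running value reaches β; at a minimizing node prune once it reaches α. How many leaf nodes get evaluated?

22

C [α=-∞,β=+∞]: v=-3
D [α=-3,β=+∞]: v=-1
E [α=-1,β=+∞]: v=-7
B [α=-∞,β=+∞]: v=-1
G [α=-∞,β=-1]: v=-2
H [α=-2,β=-1]: v=-7 after child 1 ≤ α → α-cutoff, skip 2
I [α=-2,β=-1]: v=-9 after child 2 ≤ α → α-cutoff, skip 1
F [α=-∞,β=-1]: v=-2
K [α=-∞,β=-2]: v=-8
L [α=-8,β=-2]: v=-6
J [α=-∞,β=-2]: v=5
Root [α=-∞,β=+∞]: v=-2
Leaves evaluated: 22 of 25.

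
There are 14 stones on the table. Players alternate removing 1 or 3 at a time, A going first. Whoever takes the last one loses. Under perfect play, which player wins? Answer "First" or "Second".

First

Positions where the player to move wins (W) vs loses (L):
i:   0  1  2  3  4  5  6  7  8  9 10 11 12 13 14
     W  L  W  L  W  L  W  L  W  L  W  L  W  L  W
Position 14 is W, so the first player wins.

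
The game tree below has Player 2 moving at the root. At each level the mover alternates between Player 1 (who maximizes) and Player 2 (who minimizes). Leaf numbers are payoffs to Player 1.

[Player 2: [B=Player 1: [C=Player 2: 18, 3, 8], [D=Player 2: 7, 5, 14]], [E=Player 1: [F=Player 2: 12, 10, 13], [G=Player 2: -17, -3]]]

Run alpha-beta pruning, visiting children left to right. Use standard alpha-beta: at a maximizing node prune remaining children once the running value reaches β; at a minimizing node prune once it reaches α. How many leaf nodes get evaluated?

9

C [α=-∞,β=+∞]: v=3
D [α=3,β=+∞]: v=5
B [α=-∞,β=+∞]: v=5
F [α=-∞,β=5]: v=10
E [α=-∞,β=5]: v=10 after child 1 ≥ β → β-cutoff, skip 1
Root [α=-∞,β=+∞]: v=5
Leaves evaluated: 9 of 11.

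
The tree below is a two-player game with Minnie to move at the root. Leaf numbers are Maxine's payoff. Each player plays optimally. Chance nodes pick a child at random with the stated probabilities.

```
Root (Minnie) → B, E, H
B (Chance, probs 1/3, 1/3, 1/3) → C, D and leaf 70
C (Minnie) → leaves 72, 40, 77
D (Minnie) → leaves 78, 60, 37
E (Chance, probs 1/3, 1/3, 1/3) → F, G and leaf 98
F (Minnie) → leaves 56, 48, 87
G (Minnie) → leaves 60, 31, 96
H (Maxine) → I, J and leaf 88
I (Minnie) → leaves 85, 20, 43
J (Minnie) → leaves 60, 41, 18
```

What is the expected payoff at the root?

C (Minnie): min(72, 40, 77) = 40
D (Minnie): min(78, 60, 37) = 37
B (Chance): 1/3·40 + 1/3·37 + 1/3·70 = 49
F (Minnie): min(56, 48, 87) = 48
G (Minnie): min(60, 31, 96) = 31
E (Chance): 1/3·48 + 1/3·31 + 1/3·98 = 59
I (Minnie): min(85, 20, 43) = 20
J (Minnie): min(60, 41, 18) = 18
H (Maxine): max(20, 18, 88) = 88
Root (Minnie): min(49, 59, 88) = 49

49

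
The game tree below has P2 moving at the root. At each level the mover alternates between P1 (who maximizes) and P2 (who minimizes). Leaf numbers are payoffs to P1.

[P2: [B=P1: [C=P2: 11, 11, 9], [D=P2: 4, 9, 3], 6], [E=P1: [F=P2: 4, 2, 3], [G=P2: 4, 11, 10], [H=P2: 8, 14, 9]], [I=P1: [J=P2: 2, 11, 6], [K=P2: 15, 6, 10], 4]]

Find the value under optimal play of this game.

6

C (P2): min(11, 11, 9) = 9
D (P2): min(4, 9, 3) = 3
B (P1): max(9, 3, 6) = 9
F (P2): min(4, 2, 3) = 2
G (P2): min(4, 11, 10) = 4
H (P2): min(8, 14, 9) = 8
E (P1): max(2, 4, 8) = 8
J (P2): min(2, 11, 6) = 2
K (P2): min(15, 6, 10) = 6
I (P1): max(2, 6, 4) = 6
Root (P2): min(9, 8, 6) = 6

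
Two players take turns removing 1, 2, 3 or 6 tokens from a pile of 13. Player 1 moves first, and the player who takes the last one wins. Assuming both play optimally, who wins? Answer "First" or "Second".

Mark each pile size as W (mover wins) or L (mover loses):
i:   0  1  2  3  4  5  6  7  8  9 10 11 12 13
     L  W  W  W  L  W  W  W  L  W  W  W  L  W
Position 13 is W, so the first player wins.

First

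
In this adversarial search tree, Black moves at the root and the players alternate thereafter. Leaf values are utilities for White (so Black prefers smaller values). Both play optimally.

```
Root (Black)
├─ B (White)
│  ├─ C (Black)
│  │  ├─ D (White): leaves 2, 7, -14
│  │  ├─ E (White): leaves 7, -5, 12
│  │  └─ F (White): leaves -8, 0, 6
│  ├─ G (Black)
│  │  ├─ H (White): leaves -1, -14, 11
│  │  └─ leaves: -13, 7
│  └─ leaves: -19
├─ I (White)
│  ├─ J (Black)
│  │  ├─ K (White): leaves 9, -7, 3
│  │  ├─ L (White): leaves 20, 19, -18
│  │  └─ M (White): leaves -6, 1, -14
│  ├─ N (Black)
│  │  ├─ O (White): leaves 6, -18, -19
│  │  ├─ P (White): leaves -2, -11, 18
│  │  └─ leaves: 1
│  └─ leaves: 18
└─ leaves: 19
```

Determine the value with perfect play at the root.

D (White): max(2, 7, -14) = 7
E (White): max(7, -5, 12) = 12
F (White): max(-8, 0, 6) = 6
C (Black): min(7, 12, 6) = 6
H (White): max(-1, -14, 11) = 11
G (Black): min(11, -13, 7) = -13
B (White): max(6, -13, -19) = 6
K (White): max(9, -7, 3) = 9
L (White): max(20, 19, -18) = 20
M (White): max(-6, 1, -14) = 1
J (Black): min(9, 20, 1) = 1
O (White): max(6, -18, -19) = 6
P (White): max(-2, -11, 18) = 18
N (Black): min(6, 18, 1) = 1
I (White): max(1, 1, 18) = 18
Root (Black): min(6, 18, 19) = 6

6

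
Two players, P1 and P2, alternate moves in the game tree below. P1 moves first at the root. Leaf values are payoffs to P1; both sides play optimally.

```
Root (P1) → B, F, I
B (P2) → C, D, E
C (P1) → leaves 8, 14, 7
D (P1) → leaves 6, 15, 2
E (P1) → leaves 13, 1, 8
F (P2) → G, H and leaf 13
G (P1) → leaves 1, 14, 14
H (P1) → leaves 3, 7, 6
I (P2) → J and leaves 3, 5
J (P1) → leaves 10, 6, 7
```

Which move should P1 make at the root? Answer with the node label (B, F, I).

C (P1): max(8, 14, 7) = 14
D (P1): max(6, 15, 2) = 15
E (P1): max(13, 1, 8) = 13
B (P2): min(14, 15, 13) = 13
G (P1): max(1, 14, 14) = 14
H (P1): max(3, 7, 6) = 7
F (P2): min(14, 7, 13) = 7
J (P1): max(10, 6, 7) = 10
I (P2): min(10, 3, 5) = 3
Root (P1): max(13, 7, 3) = 13
P1 picks the child with the highest value: B (value 13).

B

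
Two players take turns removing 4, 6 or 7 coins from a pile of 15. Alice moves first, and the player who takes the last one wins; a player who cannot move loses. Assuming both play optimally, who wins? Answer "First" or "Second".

Positions where the player to move wins (W) vs loses (L):
i:   0  1  2  3  4  5  6  7  8  9 10 11 12 13 14 15
     L  L  L  L  W  W  W  W  W  W  W  L  L  L  L  W
Position 15 is W, so the first player wins.

First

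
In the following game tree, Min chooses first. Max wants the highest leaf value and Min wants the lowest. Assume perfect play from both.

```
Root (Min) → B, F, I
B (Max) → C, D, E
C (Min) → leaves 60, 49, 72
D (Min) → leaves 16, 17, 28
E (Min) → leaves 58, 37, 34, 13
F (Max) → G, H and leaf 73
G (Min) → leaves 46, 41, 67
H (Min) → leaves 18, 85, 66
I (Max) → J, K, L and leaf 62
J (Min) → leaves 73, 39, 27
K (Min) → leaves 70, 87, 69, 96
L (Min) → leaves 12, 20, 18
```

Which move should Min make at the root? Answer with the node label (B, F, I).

C (Min): min(60, 49, 72) = 49
D (Min): min(16, 17, 28) = 16
E (Min): min(58, 37, 34, 13) = 13
B (Max): max(49, 16, 13) = 49
G (Min): min(46, 41, 67) = 41
H (Min): min(18, 85, 66) = 18
F (Max): max(41, 18, 73) = 73
J (Min): min(73, 39, 27) = 27
K (Min): min(70, 87, 69, 96) = 69
L (Min): min(12, 20, 18) = 12
I (Max): max(27, 69, 12, 62) = 69
Root (Min): min(49, 73, 69) = 49
Min picks the child with the lowest value: B (value 49).

B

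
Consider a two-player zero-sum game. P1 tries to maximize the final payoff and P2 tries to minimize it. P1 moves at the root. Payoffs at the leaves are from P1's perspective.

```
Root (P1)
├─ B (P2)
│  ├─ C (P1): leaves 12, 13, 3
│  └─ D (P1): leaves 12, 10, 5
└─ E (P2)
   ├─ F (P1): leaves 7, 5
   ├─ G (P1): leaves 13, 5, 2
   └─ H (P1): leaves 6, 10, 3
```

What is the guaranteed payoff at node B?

12

C: max(12, 13, 3) = 13
D: max(12, 10, 5) = 12
B: min(13, 12) = 12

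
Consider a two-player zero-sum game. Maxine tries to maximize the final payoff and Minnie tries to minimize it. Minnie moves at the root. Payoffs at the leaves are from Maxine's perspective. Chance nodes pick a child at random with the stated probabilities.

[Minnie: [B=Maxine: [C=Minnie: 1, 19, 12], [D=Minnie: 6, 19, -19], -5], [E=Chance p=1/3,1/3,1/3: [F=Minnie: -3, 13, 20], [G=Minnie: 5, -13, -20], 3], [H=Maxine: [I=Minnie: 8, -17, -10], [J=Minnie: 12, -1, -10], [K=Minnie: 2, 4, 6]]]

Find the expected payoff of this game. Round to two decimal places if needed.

-6.67

C (Minnie): min(1, 19, 12) = 1
D (Minnie): min(6, 19, -19) = -19
B (Maxine): max(1, -19, -5) = 1
F (Minnie): min(-3, 13, 20) = -3
G (Minnie): min(5, -13, -20) = -20
E (Chance): 1/3·-3 + 1/3·-20 + 1/3·3 = -6.67
I (Minnie): min(8, -17, -10) = -17
J (Minnie): min(12, -1, -10) = -10
K (Minnie): min(2, 4, 6) = 2
H (Maxine): max(-17, -10, 2) = 2
Root (Minnie): min(1, -6.67, 2) = -6.67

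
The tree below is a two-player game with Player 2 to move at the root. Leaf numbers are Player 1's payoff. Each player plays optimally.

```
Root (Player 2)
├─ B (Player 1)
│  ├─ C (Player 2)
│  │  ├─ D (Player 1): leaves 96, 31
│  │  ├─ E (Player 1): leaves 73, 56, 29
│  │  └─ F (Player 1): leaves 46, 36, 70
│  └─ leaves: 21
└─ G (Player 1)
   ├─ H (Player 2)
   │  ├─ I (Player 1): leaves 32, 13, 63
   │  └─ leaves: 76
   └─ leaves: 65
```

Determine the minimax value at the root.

D (Player 1): max(96, 31) = 96
E (Player 1): max(73, 56, 29) = 73
F (Player 1): max(46, 36, 70) = 70
C (Player 2): min(96, 73, 70) = 70
B (Player 1): max(70, 21) = 70
I (Player 1): max(32, 13, 63) = 63
H (Player 2): min(63, 76) = 63
G (Player 1): max(63, 65) = 65
Root (Player 2): min(70, 65) = 65

65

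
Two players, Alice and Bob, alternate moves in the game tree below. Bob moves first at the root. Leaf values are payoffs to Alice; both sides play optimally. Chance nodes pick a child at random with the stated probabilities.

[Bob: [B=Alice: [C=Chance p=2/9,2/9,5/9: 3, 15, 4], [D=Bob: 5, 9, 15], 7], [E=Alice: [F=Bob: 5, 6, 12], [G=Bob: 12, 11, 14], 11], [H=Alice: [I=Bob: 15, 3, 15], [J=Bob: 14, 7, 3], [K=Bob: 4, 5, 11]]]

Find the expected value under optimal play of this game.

4

C (Chance): 2/9·3 + 2/9·15 + 5/9·4 = 6.22
D (Bob): min(5, 9, 15) = 5
B (Alice): max(6.22, 5, 7) = 7
F (Bob): min(5, 6, 12) = 5
G (Bob): min(12, 11, 14) = 11
E (Alice): max(5, 11, 11) = 11
I (Bob): min(15, 3, 15) = 3
J (Bob): min(14, 7, 3) = 3
K (Bob): min(4, 5, 11) = 4
H (Alice): max(3, 3, 4) = 4
Root (Bob): min(7, 11, 4) = 4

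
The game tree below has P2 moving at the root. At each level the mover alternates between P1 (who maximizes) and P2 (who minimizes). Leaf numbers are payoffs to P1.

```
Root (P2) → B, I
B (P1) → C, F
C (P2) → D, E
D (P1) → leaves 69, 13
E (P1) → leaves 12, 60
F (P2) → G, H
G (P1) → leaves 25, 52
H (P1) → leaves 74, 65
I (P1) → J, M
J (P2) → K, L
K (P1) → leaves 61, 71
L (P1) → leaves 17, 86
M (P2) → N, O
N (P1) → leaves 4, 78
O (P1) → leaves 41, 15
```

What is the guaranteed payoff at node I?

K: max(61, 71) = 71
L: max(17, 86) = 86
J: min(71, 86) = 71
N: max(4, 78) = 78
O: max(41, 15) = 41
M: min(78, 41) = 41
I: max(71, 41) = 71

71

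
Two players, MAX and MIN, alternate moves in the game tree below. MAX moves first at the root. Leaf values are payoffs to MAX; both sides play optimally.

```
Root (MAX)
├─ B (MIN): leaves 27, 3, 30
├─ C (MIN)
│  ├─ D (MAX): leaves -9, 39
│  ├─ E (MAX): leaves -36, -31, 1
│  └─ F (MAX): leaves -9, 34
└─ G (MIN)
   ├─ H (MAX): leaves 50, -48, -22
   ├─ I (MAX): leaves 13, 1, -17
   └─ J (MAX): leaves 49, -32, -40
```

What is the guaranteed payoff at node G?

13

H: max(50, -48, -22) = 50
I: max(13, 1, -17) = 13
J: max(49, -32, -40) = 49
G: min(50, 13, 49) = 13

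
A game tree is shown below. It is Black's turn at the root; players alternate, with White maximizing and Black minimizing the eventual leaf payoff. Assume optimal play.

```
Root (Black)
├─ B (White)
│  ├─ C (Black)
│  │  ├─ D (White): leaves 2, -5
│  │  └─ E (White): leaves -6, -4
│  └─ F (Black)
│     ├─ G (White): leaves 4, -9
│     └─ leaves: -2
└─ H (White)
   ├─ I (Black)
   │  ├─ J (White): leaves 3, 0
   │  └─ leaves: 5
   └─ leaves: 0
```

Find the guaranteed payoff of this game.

-2

D (White): max(2, -5) = 2
E (White): max(-6, -4) = -4
C (Black): min(2, -4) = -4
G (White): max(4, -9) = 4
F (Black): min(4, -2) = -2
B (White): max(-4, -2) = -2
J (White): max(3, 0) = 3
I (Black): min(3, 5) = 3
H (White): max(3, 0) = 3
Root (Black): min(-2, 3) = -2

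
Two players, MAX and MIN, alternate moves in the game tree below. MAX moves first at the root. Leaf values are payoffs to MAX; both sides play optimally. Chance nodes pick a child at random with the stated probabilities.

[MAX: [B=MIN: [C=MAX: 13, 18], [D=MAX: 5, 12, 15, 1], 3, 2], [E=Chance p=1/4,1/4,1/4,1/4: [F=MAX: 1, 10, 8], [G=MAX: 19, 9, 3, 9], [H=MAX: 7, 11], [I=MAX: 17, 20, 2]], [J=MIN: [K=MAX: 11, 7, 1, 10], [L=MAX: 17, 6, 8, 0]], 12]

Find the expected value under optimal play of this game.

C (MAX): max(13, 18) = 18
D (MAX): max(5, 12, 15, 1) = 15
B (MIN): min(18, 15, 3, 2) = 2
F (MAX): max(1, 10, 8) = 10
G (MAX): max(19, 9, 3, 9) = 19
H (MAX): max(7, 11) = 11
I (MAX): max(17, 20, 2) = 20
E (Chance): 1/4·10 + 1/4·19 + 1/4·11 + 1/4·20 = 15
K (MAX): max(11, 7, 1, 10) = 11
L (MAX): max(17, 6, 8, 0) = 17
J (MIN): min(11, 17) = 11
Root (MAX): max(2, 15, 11, 12) = 15

15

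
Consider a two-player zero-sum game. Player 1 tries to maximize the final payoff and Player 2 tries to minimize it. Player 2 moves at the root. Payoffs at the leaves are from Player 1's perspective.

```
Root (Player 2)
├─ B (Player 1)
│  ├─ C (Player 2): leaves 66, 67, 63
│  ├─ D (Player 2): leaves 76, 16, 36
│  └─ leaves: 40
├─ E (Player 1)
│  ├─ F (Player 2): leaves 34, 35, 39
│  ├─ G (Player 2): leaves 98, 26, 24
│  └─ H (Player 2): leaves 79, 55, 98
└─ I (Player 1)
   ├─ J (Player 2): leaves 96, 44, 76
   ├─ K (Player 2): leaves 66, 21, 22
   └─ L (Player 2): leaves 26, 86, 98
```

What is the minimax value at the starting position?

44

C (Player 2): min(66, 67, 63) = 63
D (Player 2): min(76, 16, 36) = 16
B (Player 1): max(63, 16, 40) = 63
F (Player 2): min(34, 35, 39) = 34
G (Player 2): min(98, 26, 24) = 24
H (Player 2): min(79, 55, 98) = 55
E (Player 1): max(34, 24, 55) = 55
J (Player 2): min(96, 44, 76) = 44
K (Player 2): min(66, 21, 22) = 21
L (Player 2): min(26, 86, 98) = 26
I (Player 1): max(44, 21, 26) = 44
Root (Player 2): min(63, 55, 44) = 44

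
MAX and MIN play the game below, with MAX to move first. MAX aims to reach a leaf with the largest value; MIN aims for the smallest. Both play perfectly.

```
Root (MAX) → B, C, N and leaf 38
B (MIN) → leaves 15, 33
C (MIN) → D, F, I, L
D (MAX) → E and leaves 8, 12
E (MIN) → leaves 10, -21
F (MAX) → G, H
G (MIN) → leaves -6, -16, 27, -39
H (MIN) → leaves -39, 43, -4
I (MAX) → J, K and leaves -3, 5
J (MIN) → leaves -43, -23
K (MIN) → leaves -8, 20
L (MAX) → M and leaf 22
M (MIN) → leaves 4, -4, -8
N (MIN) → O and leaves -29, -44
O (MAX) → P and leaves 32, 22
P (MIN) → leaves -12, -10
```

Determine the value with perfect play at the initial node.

B (MIN): min(15, 33) = 15
E (MIN): min(10, -21) = -21
D (MAX): max(-21, 8, 12) = 12
G (MIN): min(-6, -16, 27, -39) = -39
H (MIN): min(-39, 43, -4) = -39
F (MAX): max(-39, -39) = -39
J (MIN): min(-43, -23) = -43
K (MIN): min(-8, 20) = -8
I (MAX): max(-43, -8, -3, 5) = 5
M (MIN): min(4, -4, -8) = -8
L (MAX): max(-8, 22) = 22
C (MIN): min(12, -39, 5, 22) = -39
P (MIN): min(-12, -10) = -12
O (MAX): max(-12, 32, 22) = 32
N (MIN): min(32, -29, -44) = -44
Root (MAX): max(15, -39, -44, 38) = 38

38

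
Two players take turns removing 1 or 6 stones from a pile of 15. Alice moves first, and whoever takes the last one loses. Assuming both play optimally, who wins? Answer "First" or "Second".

Mark each pile size as W (mover wins) or L (mover loses):
i:   0  1  2  3  4  5  6  7  8  9 10 11 12 13 14 15
     W  L  W  L  W  L  W  W  L  W  L  W  L  W  W  L
Position 15 is L, so the second player wins.

Second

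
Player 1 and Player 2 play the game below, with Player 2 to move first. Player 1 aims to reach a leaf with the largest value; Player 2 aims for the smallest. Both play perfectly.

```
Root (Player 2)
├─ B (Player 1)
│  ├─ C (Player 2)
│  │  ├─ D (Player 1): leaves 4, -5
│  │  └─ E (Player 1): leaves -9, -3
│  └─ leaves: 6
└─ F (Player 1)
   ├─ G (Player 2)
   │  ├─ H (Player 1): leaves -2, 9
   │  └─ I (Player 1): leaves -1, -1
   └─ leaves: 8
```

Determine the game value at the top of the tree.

D (Player 1): max(4, -5) = 4
E (Player 1): max(-9, -3) = -3
C (Player 2): min(4, -3) = -3
B (Player 1): max(-3, 6) = 6
H (Player 1): max(-2, 9) = 9
I (Player 1): max(-1, -1) = -1
G (Player 2): min(9, -1) = -1
F (Player 1): max(-1, 8) = 8
Root (Player 2): min(6, 8) = 6

6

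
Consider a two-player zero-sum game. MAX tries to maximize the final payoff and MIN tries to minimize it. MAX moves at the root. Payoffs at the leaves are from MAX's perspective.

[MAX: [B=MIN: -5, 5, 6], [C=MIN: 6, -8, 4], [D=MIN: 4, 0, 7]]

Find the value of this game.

0

B (MIN): min(-5, 5, 6) = -5
C (MIN): min(6, -8, 4) = -8
D (MIN): min(4, 0, 7) = 0
Root (MAX): max(-5, -8, 0) = 0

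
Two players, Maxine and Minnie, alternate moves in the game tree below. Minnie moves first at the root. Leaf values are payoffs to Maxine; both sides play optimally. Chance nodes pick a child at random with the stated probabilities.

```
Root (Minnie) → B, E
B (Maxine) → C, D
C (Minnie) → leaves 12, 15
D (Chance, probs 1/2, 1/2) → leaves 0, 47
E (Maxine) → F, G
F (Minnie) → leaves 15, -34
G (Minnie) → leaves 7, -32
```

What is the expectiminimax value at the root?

C (Minnie): min(12, 15) = 12
D (Chance): 1/2·0 + 1/2·47 = 23.5
B (Maxine): max(12, 23.5) = 23.5
F (Minnie): min(15, -34) = -34
G (Minnie): min(7, -32) = -32
E (Maxine): max(-34, -32) = -32
Root (Minnie): min(23.5, -32) = -32

-32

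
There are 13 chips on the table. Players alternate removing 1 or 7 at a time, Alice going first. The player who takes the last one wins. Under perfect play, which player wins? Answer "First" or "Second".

First

i:   0  1  2  3  4  5  6  7  8  9 10 11 12 13
     L  W  L  W  L  W  L  W  L  W  L  W  L  W
Position 13 is W, so the first player wins.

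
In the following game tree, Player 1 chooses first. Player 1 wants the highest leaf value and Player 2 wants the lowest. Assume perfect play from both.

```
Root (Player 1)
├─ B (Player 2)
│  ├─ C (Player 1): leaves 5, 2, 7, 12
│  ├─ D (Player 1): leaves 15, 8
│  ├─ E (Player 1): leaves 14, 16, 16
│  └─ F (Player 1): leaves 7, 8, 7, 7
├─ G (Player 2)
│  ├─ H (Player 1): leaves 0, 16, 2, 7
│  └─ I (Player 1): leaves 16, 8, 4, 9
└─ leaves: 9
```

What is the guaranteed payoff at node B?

8

C: max(5, 2, 7, 12) = 12
D: max(15, 8) = 15
E: max(14, 16, 16) = 16
F: max(7, 8, 7, 7) = 8
B: min(12, 15, 16, 8) = 8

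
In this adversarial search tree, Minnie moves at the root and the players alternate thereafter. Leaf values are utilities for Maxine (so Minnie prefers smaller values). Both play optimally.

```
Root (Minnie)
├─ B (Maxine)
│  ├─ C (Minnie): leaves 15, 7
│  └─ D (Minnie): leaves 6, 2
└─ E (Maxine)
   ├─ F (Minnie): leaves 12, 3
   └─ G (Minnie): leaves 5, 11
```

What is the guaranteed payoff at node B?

7

C: min(15, 7) = 7
D: min(6, 2) = 2
B: max(7, 2) = 7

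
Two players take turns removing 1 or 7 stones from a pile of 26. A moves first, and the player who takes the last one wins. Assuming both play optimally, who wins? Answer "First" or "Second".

Positions where the player to move wins (W) vs loses (L):
i:   0  1  2  3  4  5  6  7  8  9 10 11 12 13 14 15 16 17 18 19 20 21 22 23 24 25 26
     L  W  L  W  L  W  L  W  L  W  L  W  L  W  L  W  L  W  L  W  L  W  L  W  L  W  L
Position 26 is L, so the second player wins.

Second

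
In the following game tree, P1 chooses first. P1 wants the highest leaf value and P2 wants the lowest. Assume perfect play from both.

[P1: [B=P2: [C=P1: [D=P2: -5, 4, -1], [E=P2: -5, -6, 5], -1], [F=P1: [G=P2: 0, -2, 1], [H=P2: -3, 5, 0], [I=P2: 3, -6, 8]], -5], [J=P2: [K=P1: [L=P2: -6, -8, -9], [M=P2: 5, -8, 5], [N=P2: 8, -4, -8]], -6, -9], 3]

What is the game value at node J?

L: min(-6, -8, -9) = -9
M: min(5, -8, 5) = -8
N: min(8, -4, -8) = -8
K: max(-9, -8, -8) = -8
J: min(-8, -6, -9) = -9

-9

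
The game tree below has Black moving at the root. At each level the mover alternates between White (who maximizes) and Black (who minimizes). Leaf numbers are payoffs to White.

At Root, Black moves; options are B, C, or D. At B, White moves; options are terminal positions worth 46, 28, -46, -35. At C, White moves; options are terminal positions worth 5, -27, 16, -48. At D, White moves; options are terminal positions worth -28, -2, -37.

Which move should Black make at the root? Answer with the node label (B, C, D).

D

B (White): max(46, 28, -46, -35) = 46
C (White): max(5, -27, 16, -48) = 16
D (White): max(-28, -2, -37) = -2
Root (Black): min(46, 16, -2) = -2
Black picks the child with the lowest value: D (value -2).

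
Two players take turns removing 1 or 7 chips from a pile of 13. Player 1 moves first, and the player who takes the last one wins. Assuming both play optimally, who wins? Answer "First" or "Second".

First

Mark each pile size as W (mover wins) or L (mover loses):
i:   0  1  2  3  4  5  6  7  8  9 10 11 12 13
     L  W  L  W  L  W  L  W  L  W  L  W  L  W
Position 13 is W, so the first player wins.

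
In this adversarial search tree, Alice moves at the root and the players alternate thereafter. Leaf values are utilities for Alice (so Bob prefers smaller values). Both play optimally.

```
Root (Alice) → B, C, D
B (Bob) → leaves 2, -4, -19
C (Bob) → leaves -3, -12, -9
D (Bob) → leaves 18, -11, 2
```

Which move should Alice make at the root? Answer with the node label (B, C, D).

B (Bob): min(2, -4, -19) = -19
C (Bob): min(-3, -12, -9) = -12
D (Bob): min(18, -11, 2) = -11
Root (Alice): max(-19, -12, -11) = -11
Alice picks the child with the highest value: D (value -11).

D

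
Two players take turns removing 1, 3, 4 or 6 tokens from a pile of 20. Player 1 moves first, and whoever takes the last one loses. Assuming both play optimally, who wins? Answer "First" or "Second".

Compute winning (W) and losing (L) positions by backward induction:
i:   0  1  2  3  4  5  6  7  8  9 10 11 12 13 14 15 16 17 18 19 20
     W  L  W  L  W  W  W  W  L  W  L  W  W  W  W  L  W  L  W  W  W
Position 20 is W, so the first player wins.

First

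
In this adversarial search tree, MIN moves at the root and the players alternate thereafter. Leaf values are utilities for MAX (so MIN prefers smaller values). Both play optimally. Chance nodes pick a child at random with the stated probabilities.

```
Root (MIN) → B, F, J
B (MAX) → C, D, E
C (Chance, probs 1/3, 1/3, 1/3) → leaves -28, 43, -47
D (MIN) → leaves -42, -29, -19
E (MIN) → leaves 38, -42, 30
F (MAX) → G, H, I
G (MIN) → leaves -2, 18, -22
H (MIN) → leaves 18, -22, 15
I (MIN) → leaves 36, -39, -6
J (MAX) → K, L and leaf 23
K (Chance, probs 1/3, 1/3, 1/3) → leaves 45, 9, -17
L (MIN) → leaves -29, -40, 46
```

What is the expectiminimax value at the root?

C (Chance): 1/3·-28 + 1/3·43 + 1/3·-47 = -10.67
D (MIN): min(-42, -29, -19) = -42
E (MIN): min(38, -42, 30) = -42
B (MAX): max(-10.67, -42, -42) = -10.67
G (MIN): min(-2, 18, -22) = -22
H (MIN): min(18, -22, 15) = -22
I (MIN): min(36, -39, -6) = -39
F (MAX): max(-22, -22, -39) = -22
K (Chance): 1/3·45 + 1/3·9 + 1/3·-17 = 12.33
L (MIN): min(-29, -40, 46) = -40
J (MAX): max(12.33, -40, 23) = 23
Root (MIN): min(-10.67, -22, 23) = -22

-22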